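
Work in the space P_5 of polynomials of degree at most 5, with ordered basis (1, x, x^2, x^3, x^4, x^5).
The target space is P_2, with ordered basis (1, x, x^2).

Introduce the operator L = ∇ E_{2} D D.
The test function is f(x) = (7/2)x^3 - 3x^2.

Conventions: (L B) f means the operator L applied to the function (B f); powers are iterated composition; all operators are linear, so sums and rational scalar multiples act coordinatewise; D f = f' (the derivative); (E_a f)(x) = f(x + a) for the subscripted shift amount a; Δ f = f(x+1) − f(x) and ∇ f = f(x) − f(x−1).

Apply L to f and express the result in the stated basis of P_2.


the result is g(x) = 21

D f = (21/2)x^2 - 6x
D D f = 21x - 6
E_{2} D D f = 21x + 36
∇ E_{2} D D f = 21


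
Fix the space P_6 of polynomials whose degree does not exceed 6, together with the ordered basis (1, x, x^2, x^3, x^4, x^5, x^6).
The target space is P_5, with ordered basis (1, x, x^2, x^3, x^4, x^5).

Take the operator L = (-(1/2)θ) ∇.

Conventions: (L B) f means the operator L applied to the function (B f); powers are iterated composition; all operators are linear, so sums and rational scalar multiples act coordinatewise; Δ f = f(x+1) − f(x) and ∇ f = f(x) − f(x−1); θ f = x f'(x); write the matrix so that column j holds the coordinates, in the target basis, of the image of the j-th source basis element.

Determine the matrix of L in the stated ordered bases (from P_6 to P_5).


image of 1: 0
image of x: 0
image of x^2: -x
image of x^3: -3x^2 + (3/2)x
image of x^4: -6x^3 + 6x^2 - 2x
image of x^5: -10x^4 + 15x^3 - 10x^2 + (5/2)x
image of x^6: -15x^5 + 30x^4 - 30x^3 + 15x^2 - 3x
each image's coordinates form column j of the matrix

the matrix is [[0, 0, 0, 0, 0, 0, 0]; [0, 0, -1, 3/2, -2, 5/2, -3]; [0, 0, 0, -3, 6, -10, 15]; [0, 0, 0, 0, -6, 15, -30]; [0, 0, 0, 0, 0, -10, 30]; [0, 0, 0, 0, 0, 0, -15]] (rows listed top to bottom)


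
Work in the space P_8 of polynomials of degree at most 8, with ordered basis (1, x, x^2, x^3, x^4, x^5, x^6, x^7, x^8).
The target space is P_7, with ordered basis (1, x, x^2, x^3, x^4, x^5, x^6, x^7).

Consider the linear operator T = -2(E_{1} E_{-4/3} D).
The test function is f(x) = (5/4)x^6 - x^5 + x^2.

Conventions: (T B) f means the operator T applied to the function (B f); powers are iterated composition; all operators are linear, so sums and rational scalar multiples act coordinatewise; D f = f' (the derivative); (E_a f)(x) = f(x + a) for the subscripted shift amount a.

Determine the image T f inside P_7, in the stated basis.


g(x) = -15x^5 + 35x^4 - 30x^3 + (110/9)x^2 - (173/27)x + 41/27

D f = (15/2)x^5 - 5x^4 + 2x
E_{-4/3} D f = (15/2)x^5 - 55x^4 + 160x^3 - (2080/9)x^2 + (4534/27)x - 1352/27
E_{1} E_{-4/3} D f = (15/2)x^5 - (35/2)x^4 + 15x^3 - (55/9)x^2 + (173/54)x - 41/54
(-2(E_{1} E_{-4/3} D)) f = -15x^5 + 35x^4 - 30x^3 + (110/9)x^2 - (173/27)x + 41/27


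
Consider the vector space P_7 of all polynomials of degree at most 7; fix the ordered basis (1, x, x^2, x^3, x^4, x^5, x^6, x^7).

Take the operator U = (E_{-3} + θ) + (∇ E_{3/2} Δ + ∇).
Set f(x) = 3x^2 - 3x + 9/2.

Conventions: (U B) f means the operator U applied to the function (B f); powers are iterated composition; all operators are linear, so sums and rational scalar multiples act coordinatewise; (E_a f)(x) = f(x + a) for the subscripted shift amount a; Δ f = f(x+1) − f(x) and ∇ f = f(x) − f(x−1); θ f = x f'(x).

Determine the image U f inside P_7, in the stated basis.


E_{-3} f = 3x^2 - 21x + 81/2
θ f = 6x^2 - 3x
(E_{-3} + θ) f = 9x^2 - 24x + 81/2
Δ f = 6x
E_{3/2} Δ f = 6x + 9
∇ E_{3/2} Δ f = 6
∇ f = 6x - 6
(∇ E_{3/2} Δ + ∇) f = 6x
((E_{-3} + θ) + (∇ E_{3/2} Δ + ∇)) f = 9x^2 - 18x + 81/2

g(x) = 9x^2 - 18x + 81/2


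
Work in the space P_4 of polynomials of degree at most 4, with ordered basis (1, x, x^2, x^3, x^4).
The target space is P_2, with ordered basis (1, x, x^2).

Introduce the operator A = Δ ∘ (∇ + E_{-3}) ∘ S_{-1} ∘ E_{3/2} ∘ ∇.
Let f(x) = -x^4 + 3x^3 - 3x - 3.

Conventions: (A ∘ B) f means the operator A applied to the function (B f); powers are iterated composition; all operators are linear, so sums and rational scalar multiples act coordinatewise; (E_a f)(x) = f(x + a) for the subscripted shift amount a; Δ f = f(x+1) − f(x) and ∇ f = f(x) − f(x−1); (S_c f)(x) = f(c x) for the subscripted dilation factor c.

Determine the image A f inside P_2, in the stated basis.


∇ f = -4x^3 + 15x^2 - 13x + 1
E_{3/2} ∇ f = -4x^3 - 3x^2 + 5x + 7/4
S_{-1} E_{3/2} ∇ f = 4x^3 - 3x^2 - 5x + 7/4
∇ (S_{-1} ∘ E_{3/2} ∘ ∇) f = 12x^2 - 18x + 2
E_{-3} (S_{-1} ∘ E_{3/2} ∘ ∇) f = 4x^3 - 39x^2 + 121x - 473/4
(∇ + E_{-3}) (S_{-1} ∘ E_{3/2} ∘ ∇) f = 4x^3 - 27x^2 + 103x - 465/4
Δ (∇ + E_{-3}) (S_{-1} ∘ E_{3/2} ∘ ∇) f = 12x^2 - 42x + 80

g(x) = 12x^2 - 42x + 80


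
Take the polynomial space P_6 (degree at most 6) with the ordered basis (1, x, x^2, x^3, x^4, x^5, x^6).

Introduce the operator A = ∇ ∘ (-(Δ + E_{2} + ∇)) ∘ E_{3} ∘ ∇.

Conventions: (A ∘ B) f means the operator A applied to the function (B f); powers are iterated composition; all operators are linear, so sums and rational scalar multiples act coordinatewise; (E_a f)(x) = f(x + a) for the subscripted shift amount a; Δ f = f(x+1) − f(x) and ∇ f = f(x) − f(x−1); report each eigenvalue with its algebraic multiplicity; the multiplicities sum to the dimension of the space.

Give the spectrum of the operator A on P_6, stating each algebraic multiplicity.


λ = 0 (multiplicity 7)

image of 1: 0
image of x: 0
image of x^2: -2
image of x^3: -6x - 36
image of x^4: -12x^2 - 144x - 290
image of x^5: -20x^3 - 360x^2 - 1450x - 1860
image of x^6: -30x^4 - 720x^3 - 4350x^2 - 11160x - 10802
the matrix is upper triangular; its diagonal is (0, 0, 0, 0, 0, 0, 0)
for a triangular matrix the eigenvalues are the diagonal entries, with algebraic multiplicity their repetition count


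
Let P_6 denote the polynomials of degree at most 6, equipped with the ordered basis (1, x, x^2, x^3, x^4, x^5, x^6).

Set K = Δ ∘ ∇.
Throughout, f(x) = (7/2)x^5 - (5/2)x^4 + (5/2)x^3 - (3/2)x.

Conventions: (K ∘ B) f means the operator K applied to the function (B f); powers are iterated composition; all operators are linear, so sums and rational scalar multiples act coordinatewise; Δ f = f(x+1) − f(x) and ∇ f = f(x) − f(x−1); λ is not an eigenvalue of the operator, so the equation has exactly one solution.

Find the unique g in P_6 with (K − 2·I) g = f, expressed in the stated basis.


the image equals g(x) = -(7/4)x^5 + (5/4)x^4 - (75/4)x^3 + (15/2)x^2 - (257/4)x + 35/4

write g with unknown coordinates in the stated basis and equate coefficients in (K − 2·I) g = f
solving from the highest basis element down gives g = -(7/4)x^5 + (5/4)x^4 - (75/4)x^3 + (15/2)x^2 - (257/4)x + 35/4
check: K g = -35x^3 + 15x^2 - 130x + 35/2
so K g − 2·g = (7/2)x^5 - (5/2)x^4 + (5/2)x^3 - (3/2)x = f ✓


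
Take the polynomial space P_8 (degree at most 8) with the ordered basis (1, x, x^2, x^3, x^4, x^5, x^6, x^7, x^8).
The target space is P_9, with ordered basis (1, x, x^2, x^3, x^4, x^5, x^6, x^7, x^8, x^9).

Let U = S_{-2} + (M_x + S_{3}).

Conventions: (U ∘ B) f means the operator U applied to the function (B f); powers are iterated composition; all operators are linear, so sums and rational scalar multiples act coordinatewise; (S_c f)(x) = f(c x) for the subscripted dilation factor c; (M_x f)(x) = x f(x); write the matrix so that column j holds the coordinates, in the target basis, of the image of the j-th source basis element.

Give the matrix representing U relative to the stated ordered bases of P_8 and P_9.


the matrix is [[2, 0, 0, 0, 0, 0, 0, 0, 0]; [1, 1, 0, 0, 0, 0, 0, 0, 0]; [0, 1, 13, 0, 0, 0, 0, 0, 0]; [0, 0, 1, 19, 0, 0, 0, 0, 0]; [0, 0, 0, 1, 97, 0, 0, 0, 0]; [0, 0, 0, 0, 1, 211, 0, 0, 0]; [0, 0, 0, 0, 0, 1, 793, 0, 0]; [0, 0, 0, 0, 0, 0, 1, 2059, 0]; [0, 0, 0, 0, 0, 0, 0, 1, 6817]; [0, 0, 0, 0, 0, 0, 0, 0, 1]] (rows listed top to bottom)

image of 1: x + 2
image of x: x^2 + x
image of x^2: x^3 + 13x^2
image of x^3: x^4 + 19x^3
image of x^4: x^5 + 97x^4
image of x^5: x^6 + 211x^5
image of x^6: x^7 + 793x^6
image of x^7: x^8 + 2059x^7
image of x^8: x^9 + 6817x^8
each image's coordinates form column j of the matrix


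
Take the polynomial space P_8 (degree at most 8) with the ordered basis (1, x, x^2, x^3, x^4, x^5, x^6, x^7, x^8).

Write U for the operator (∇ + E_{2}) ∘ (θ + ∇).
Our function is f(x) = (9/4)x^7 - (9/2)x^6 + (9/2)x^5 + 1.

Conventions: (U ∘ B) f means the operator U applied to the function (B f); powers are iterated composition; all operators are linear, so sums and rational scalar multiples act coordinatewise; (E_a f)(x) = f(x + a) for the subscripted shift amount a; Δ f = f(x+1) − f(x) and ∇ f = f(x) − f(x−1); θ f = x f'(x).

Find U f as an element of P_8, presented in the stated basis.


g(x) = (63/4)x^7 + (639/2)x^6 + 738x^5 + (7695/2)x^4 + (13005/2)x^3 + (9999/2)x^2 + (11763/2)x + 1035/2

θ f = (63/4)x^7 - 27x^6 + (45/2)x^5
∇ f = (63/4)x^6 - (297/4)x^5 + (675/4)x^4 - (855/4)x^3 + (639/4)x^2 - (261/4)x + 45/4
(θ + ∇) f = (63/4)x^7 - (45/4)x^6 - (207/4)x^5 + (675/4)x^4 - (855/4)x^3 + (639/4)x^2 - (261/4)x + 45/4
∇ (θ + ∇) f = (441/4)x^6 - (1593/4)x^5 + (1845/4)x^4 + (1665/4)x^3 - (6687/4)x^2 + (6867/4)x - 2529/4
E_{2} (θ + ∇) f = (63/4)x^7 + (837/4)x^6 + (4545/4)x^5 + (13545/4)x^4 + (24345/4)x^3 + (26685/4)x^2 + (16659/4)x + 4599/4
(∇ + E_{2}) (θ + ∇) f = (63/4)x^7 + (639/2)x^6 + 738x^5 + (7695/2)x^4 + (13005/2)x^3 + (9999/2)x^2 + (11763/2)x + 1035/2


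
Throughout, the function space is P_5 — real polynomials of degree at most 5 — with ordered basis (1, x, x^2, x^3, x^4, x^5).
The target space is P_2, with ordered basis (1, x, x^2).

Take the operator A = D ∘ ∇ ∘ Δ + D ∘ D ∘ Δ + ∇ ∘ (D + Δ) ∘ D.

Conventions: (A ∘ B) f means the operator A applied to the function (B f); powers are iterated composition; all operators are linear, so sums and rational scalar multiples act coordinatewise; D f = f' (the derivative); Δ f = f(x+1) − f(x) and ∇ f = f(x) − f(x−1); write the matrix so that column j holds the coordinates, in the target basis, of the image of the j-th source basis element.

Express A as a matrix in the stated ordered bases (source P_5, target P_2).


image of 1: 0
image of x: 0
image of x^2: 0
image of x^3: 24
image of x^4: 96x
image of x^5: 240x^2 + 60
each image's coordinates form column j of the matrix

the matrix is [[0, 0, 0, 24, 0, 60]; [0, 0, 0, 0, 96, 0]; [0, 0, 0, 0, 0, 240]] (rows listed top to bottom)


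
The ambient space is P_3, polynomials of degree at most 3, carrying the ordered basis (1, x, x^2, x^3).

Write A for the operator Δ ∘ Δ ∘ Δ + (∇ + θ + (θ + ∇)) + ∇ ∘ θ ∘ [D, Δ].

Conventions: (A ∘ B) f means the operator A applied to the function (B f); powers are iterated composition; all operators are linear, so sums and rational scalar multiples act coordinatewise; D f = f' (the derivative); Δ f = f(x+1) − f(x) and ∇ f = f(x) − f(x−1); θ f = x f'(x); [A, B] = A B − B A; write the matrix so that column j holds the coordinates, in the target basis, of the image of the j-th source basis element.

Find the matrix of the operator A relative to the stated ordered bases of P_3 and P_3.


the matrix is [[0, 2, -2, 8]; [0, 2, 4, -6]; [0, 0, 4, 6]; [0, 0, 0, 6]] (rows listed top to bottom)

image of 1: 0
image of x: 2x + 2
image of x^2: 4x^2 + 4x - 2
image of x^3: 6x^3 + 6x^2 - 6x + 8
each image's coordinates form column j of the matrix


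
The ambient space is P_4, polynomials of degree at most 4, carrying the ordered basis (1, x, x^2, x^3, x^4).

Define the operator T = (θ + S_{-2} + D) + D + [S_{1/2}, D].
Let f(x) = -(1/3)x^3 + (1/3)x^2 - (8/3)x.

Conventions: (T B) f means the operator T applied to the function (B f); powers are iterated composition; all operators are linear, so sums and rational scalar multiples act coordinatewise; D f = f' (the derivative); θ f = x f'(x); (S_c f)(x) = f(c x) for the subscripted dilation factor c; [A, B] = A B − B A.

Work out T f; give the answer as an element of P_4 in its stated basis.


the image equals g(x) = (5/3)x^3 - (1/8)x^2 + (25/6)x - 20/3

θ f = -x^3 + (2/3)x^2 - (8/3)x
S_{-2} f = (8/3)x^3 + (4/3)x^2 + (16/3)x
D f = -x^2 + (2/3)x - 8/3
(θ + S_{-2} + D) f = (5/3)x^3 + x^2 + (10/3)x - 8/3
D f = -x^2 + (2/3)x - 8/3
D f = -x^2 + (2/3)x - 8/3
S_{1/2} D f = -(1/4)x^2 + (1/3)x - 8/3
S_{1/2} f = -(1/24)x^3 + (1/12)x^2 - (4/3)x
D S_{1/2} f = -(1/8)x^2 + (1/6)x - 4/3
[S_{1/2}, D] f = -(1/8)x^2 + (1/6)x - 4/3
((θ + S_{-2} + D) + D + [S_{1/2}, D]) f = (5/3)x^3 - (1/8)x^2 + (25/6)x - 20/3


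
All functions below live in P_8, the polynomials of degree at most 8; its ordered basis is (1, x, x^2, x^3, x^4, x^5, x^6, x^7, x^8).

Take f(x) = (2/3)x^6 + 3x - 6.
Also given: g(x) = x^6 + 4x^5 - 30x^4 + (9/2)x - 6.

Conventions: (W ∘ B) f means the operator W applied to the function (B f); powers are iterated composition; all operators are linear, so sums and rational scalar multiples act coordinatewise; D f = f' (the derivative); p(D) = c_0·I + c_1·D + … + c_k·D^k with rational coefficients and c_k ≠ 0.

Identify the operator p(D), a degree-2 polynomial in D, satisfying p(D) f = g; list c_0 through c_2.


D^0 f = (2/3)x^6 + 3x - 6
D^1 f = 4x^5 + 3
D^2 f = 20x^4
matching coefficients of g against c_0 f + c_1 Df + … from the top degree down determines the c_i
solution: c_0 = 3/2, c_1 = 1, c_2 = -3/2

c_0 = 3/2, c_1 = 1, c_2 = -3/2


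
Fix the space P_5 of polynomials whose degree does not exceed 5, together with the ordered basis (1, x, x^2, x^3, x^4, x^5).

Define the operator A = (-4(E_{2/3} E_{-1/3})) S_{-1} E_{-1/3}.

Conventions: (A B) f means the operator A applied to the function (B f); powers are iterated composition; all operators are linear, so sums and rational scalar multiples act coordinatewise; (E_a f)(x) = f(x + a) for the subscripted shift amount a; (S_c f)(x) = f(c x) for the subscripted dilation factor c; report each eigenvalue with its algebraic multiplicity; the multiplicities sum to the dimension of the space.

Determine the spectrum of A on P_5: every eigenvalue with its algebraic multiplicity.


image of 1: -4
image of x: 4x + 8/3
image of x^2: -4x^2 - (16/3)x - 16/9
image of x^3: 4x^3 + 8x^2 + (16/3)x + 32/27
image of x^4: -4x^4 - (32/3)x^3 - (32/3)x^2 - (128/27)x - 64/81
image of x^5: 4x^5 + (40/3)x^4 + (160/9)x^3 + (320/27)x^2 + (320/81)x + 128/243
the matrix is upper triangular; its diagonal is (-4, 4, -4, 4, -4, 4)
for a triangular matrix the eigenvalues are the diagonal entries, with algebraic multiplicity their repetition count

λ = -4 (multiplicity 3), λ = 4 (multiplicity 3)


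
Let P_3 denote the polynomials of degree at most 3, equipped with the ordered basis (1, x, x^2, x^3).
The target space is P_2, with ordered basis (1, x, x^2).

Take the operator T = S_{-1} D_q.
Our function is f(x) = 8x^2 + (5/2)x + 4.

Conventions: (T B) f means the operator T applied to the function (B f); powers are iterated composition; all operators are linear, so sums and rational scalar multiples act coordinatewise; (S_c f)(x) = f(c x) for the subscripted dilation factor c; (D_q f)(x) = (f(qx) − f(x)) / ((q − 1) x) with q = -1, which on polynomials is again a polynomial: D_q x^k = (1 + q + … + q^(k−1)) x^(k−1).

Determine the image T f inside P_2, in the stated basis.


D_q f = 5/2
S_{-1} D_q f = 5/2

the result is g(x) = 5/2


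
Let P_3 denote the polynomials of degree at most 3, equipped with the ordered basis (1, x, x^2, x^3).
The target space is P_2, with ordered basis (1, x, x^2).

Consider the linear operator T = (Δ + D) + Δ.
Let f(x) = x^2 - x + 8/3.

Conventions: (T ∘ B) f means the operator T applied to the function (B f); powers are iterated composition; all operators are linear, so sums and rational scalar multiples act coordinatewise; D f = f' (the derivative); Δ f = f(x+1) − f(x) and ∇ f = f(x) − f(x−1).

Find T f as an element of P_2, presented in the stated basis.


Δ f = 2x
D f = 2x - 1
(Δ + D) f = 4x - 1
Δ f = 2x
((Δ + D) + Δ) f = 6x - 1

g(x) = 6x - 1


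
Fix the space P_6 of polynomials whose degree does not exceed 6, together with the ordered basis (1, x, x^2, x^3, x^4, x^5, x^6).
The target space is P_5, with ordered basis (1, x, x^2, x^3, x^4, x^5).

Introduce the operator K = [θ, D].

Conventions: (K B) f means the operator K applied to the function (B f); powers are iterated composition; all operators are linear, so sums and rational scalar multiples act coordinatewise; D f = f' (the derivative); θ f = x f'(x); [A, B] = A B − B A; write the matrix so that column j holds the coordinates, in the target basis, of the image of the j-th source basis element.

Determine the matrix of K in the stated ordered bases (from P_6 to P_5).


the matrix is [[0, -1, 0, 0, 0, 0, 0]; [0, 0, -2, 0, 0, 0, 0]; [0, 0, 0, -3, 0, 0, 0]; [0, 0, 0, 0, -4, 0, 0]; [0, 0, 0, 0, 0, -5, 0]; [0, 0, 0, 0, 0, 0, -6]] (rows listed top to bottom)

image of 1: 0
image of x: -1
image of x^2: -2x
image of x^3: -3x^2
image of x^4: -4x^3
image of x^5: -5x^4
image of x^6: -6x^5
each image's coordinates form column j of the matrix


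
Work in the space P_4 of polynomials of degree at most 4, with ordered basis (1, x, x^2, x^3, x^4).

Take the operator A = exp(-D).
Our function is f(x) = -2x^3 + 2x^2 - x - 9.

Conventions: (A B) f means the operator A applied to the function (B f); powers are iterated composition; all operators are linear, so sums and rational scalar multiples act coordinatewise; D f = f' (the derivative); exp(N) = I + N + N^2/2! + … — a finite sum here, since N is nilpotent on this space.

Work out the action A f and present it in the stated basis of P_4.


the result is g(x) = -2x^3 + 8x^2 - 11x - 4

order-1 term: 6x^2 - 4x + 1
order-2 term: -6x + 2
order-3 term: 2
the series for exp(-D) f terminates at order 3
exp(-D) f = -2x^3 + 8x^2 - 11x - 4


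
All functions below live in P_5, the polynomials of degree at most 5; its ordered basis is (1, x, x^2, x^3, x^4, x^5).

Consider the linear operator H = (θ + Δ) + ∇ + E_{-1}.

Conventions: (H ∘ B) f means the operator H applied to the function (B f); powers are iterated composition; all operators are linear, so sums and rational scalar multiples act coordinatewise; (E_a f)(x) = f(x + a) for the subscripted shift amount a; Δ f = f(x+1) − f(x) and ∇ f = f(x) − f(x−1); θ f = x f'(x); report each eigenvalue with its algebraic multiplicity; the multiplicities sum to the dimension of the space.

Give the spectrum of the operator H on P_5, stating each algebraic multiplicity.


λ = 1 (multiplicity 1), λ = 2 (multiplicity 1), λ = 3 (multiplicity 1), λ = 4 (multiplicity 1), λ = 5 (multiplicity 1), λ = 6 (multiplicity 1)

image of 1: 1
image of x: 2x + 1
image of x^2: 3x^2 + 2x + 1
image of x^3: 4x^3 + 3x^2 + 3x + 1
image of x^4: 5x^4 + 4x^3 + 6x^2 + 4x + 1
image of x^5: 6x^5 + 5x^4 + 10x^3 + 10x^2 + 5x + 1
the matrix is upper triangular; its diagonal is (1, 2, 3, 4, 5, 6)
for a triangular matrix the eigenvalues are the diagonal entries, with algebraic multiplicity their repetition count


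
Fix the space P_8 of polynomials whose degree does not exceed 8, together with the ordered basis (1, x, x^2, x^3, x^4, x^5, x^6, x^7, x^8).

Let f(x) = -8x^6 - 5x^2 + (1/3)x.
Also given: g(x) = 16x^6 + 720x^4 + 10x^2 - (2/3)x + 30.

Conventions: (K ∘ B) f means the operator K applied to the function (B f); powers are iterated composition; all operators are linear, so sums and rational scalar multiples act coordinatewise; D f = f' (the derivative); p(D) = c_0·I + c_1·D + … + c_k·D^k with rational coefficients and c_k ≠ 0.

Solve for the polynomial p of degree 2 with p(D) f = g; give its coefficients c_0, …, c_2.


p(D) = -2·I − 3·D^2, i.e. c_0 = -2, c_1 = 0, c_2 = -3

D^0 f = -8x^6 - 5x^2 + (1/3)x
D^1 f = -48x^5 - 10x + 1/3
D^2 f = -240x^4 - 10
matching coefficients of g against c_0 f + c_1 Df + … from the top degree down determines the c_i
solution: c_0 = -2, c_1 = 0, c_2 = -3


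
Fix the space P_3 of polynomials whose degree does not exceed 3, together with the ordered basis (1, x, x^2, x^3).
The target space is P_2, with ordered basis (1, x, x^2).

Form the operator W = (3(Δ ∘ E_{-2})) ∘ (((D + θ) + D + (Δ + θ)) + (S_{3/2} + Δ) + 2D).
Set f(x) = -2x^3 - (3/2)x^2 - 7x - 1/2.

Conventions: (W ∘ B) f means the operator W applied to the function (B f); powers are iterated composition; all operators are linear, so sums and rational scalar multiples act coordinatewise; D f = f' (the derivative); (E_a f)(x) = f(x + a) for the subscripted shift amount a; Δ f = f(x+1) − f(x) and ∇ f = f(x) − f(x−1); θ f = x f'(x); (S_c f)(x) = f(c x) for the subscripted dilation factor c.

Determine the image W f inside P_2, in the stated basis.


the image equals g(x) = -(675/4)x^2 + 234x - 1191/8

D f = -6x^2 - 3x - 7
θ f = -6x^3 - 3x^2 - 7x
(D + θ) f = -6x^3 - 9x^2 - 10x - 7
D f = -6x^2 - 3x - 7
Δ f = -6x^2 - 9x - 21/2
θ f = -6x^3 - 3x^2 - 7x
(Δ + θ) f = -6x^3 - 9x^2 - 16x - 21/2
((D + θ) + D + (Δ + θ)) f = -12x^3 - 24x^2 - 29x - 49/2
S_{3/2} f = -(27/4)x^3 - (27/8)x^2 - (21/2)x - 1/2
Δ f = -6x^2 - 9x - 21/2
(S_{3/2} + Δ) f = -(27/4)x^3 - (75/8)x^2 - (39/2)x - 11
D f = -6x^2 - 3x - 7
(2D) f = -12x^2 - 6x - 14
(((D + θ) + D + (Δ + θ)) + (S_{3/2} + Δ) + 2D) f = -(75/4)x^3 - (363/8)x^2 - (109/2)x - 99/2
E_{-2} (((D + θ) + D + (Δ + θ)) + (S_{3/2} + Δ) + 2D) f = -(75/4)x^3 + (537/8)x^2 - 98x + 28
Δ E_{-2} (((D + θ) + D + (Δ + θ)) + (S_{3/2} + Δ) + 2D) f = -(225/4)x^2 + 78x - 397/8
(3(Δ ∘ E_{-2})) (((D + θ) + D + (Δ + θ)) + (S_{3/2} + Δ) + 2D) f = -(675/4)x^2 + 234x - 1191/8


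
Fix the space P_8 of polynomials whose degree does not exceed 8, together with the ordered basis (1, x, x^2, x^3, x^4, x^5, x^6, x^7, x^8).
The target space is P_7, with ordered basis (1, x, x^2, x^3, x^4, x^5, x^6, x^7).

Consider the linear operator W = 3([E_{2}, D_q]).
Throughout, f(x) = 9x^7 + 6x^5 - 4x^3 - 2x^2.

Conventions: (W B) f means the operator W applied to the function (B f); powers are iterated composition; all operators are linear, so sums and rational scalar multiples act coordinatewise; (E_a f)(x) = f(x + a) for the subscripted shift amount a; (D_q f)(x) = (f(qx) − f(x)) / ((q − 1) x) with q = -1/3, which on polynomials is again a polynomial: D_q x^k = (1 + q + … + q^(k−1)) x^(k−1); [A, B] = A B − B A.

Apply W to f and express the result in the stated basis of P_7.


g(x) = -40x^5 - (4432/9)x^4 - (64352/27)x^3 - (64192/9)x^2 - (78496/9)x - 321296/27

D_q f = (547/81)x^6 + (122/27)x^4 - (28/9)x^2 - (4/3)x
E_{2} D_q f = (547/81)x^6 + (2188/27)x^5 + (11062/27)x^4 + (90448/81)x^3 + (46604/27)x^2 + (38540/27)x + 39640/81
E_{2} f = 9x^7 + 126x^6 + 762x^5 + 2580x^4 + 5276x^3 + 6502x^2 + 4456x + 1304
D_q E_{2} f = (547/81)x^6 + (2548/27)x^5 + (15494/27)x^4 + (17200/9)x^3 + (36932/9)x^2 + (13004/3)x + 4456
[E_{2}, D_q] f = -(40/3)x^5 - (4432/27)x^4 - (64352/81)x^3 - (64192/27)x^2 - (78496/27)x - 321296/81
(3([E_{2}, D_q])) f = -40x^5 - (4432/9)x^4 - (64352/27)x^3 - (64192/9)x^2 - (78496/9)x - 321296/27


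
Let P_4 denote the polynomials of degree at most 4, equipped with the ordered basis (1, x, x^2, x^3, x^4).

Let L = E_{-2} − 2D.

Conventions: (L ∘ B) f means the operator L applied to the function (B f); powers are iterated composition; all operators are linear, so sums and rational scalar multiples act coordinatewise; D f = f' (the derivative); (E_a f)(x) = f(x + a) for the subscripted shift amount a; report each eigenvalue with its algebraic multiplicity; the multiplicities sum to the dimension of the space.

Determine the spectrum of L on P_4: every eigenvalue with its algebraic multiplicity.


λ = 1 (multiplicity 5)

image of 1: 1
image of x: x - 4
image of x^2: x^2 - 8x + 4
image of x^3: x^3 - 12x^2 + 12x - 8
image of x^4: x^4 - 16x^3 + 24x^2 - 32x + 16
the matrix is upper triangular; its diagonal is (1, 1, 1, 1, 1)
for a triangular matrix the eigenvalues are the diagonal entries, with algebraic multiplicity their repetition count


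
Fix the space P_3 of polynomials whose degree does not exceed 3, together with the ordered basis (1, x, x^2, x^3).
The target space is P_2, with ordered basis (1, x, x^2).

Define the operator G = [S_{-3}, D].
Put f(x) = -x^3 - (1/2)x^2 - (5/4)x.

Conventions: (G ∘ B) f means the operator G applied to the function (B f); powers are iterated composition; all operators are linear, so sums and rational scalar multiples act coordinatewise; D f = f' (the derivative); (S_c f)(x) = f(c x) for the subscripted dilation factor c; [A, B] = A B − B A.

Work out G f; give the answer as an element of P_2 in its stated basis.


g(x) = -108x^2 + 12x - 5

D f = -3x^2 - x - 5/4
S_{-3} D f = -27x^2 + 3x - 5/4
S_{-3} f = 27x^3 - (9/2)x^2 + (15/4)x
D S_{-3} f = 81x^2 - 9x + 15/4
[S_{-3}, D] f = -108x^2 + 12x - 5


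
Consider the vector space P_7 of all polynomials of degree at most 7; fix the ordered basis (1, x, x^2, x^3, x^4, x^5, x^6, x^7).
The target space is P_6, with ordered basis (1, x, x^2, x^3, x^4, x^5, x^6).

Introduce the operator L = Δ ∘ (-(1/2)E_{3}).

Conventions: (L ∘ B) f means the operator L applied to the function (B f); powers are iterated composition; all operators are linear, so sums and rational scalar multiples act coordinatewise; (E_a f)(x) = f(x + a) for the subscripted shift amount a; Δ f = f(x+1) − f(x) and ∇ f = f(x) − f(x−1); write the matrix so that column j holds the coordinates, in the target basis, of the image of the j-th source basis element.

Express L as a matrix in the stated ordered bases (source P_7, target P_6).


the matrix is [[0, -1/2, -7/2, -37/2, -175/2, -781/2, -3367/2, -14197/2]; [0, 0, -1, -21/2, -74, -875/2, -2343, -23569/2]; [0, 0, 0, -3/2, -21, -185, -2625/2, -16401/2]; [0, 0, 0, 0, -2, -35, -370, -6125/2]; [0, 0, 0, 0, 0, -5/2, -105/2, -1295/2]; [0, 0, 0, 0, 0, 0, -3, -147/2]; [0, 0, 0, 0, 0, 0, 0, -7/2]] (rows listed top to bottom)

image of 1: 0
image of x: -1/2
image of x^2: -x - 7/2
image of x^3: -(3/2)x^2 - (21/2)x - 37/2
image of x^4: -2x^3 - 21x^2 - 74x - 175/2
image of x^5: -(5/2)x^4 - 35x^3 - 185x^2 - (875/2)x - 781/2
image of x^6: -3x^5 - (105/2)x^4 - 370x^3 - (2625/2)x^2 - 2343x - 3367/2
image of x^7: -(7/2)x^6 - (147/2)x^5 - (1295/2)x^4 - (6125/2)x^3 - (16401/2)x^2 - (23569/2)x - 14197/2
each image's coordinates form column j of the matrix


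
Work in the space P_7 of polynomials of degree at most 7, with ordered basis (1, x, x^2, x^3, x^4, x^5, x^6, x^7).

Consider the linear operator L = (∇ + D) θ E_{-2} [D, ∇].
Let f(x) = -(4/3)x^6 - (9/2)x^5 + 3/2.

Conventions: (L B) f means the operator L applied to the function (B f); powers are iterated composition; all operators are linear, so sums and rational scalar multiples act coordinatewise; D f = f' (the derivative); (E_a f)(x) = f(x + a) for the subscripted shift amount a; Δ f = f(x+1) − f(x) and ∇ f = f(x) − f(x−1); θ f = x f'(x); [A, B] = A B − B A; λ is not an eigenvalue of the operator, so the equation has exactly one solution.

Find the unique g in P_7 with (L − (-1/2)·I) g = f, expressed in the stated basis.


write g with unknown coordinates in the stated basis and equate coefficients in (L − (-1/2)·I) g = f
solving from the highest basis element down gives g = -(8/3)x^6 - 9x^5 + 3
check: L g = 0
so L g − (-1/2)·g = -(4/3)x^6 - (9/2)x^5 + 3/2 = f ✓

the result is g(x) = -(8/3)x^6 - 9x^5 + 3


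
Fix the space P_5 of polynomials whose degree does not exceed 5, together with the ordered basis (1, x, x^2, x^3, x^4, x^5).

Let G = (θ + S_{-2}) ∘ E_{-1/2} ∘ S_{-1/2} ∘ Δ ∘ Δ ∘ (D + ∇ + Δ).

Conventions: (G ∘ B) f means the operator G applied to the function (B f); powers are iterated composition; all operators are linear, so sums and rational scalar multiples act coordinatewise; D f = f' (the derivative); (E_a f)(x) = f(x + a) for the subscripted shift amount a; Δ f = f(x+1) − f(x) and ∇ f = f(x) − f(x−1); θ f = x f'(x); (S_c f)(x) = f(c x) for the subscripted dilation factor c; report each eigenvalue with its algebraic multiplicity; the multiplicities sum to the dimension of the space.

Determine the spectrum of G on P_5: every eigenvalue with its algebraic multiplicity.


image of 1: 0
image of x: 0
image of x^2: 0
image of x^3: 18
image of x^4: 36x + 90
image of x^5: 270x^2 + 225x + 1405/4
the matrix is upper triangular; its diagonal is (0, 0, 0, 0, 0, 0)
for a triangular matrix the eigenvalues are the diagonal entries, with algebraic multiplicity their repetition count

λ = 0 (multiplicity 6)


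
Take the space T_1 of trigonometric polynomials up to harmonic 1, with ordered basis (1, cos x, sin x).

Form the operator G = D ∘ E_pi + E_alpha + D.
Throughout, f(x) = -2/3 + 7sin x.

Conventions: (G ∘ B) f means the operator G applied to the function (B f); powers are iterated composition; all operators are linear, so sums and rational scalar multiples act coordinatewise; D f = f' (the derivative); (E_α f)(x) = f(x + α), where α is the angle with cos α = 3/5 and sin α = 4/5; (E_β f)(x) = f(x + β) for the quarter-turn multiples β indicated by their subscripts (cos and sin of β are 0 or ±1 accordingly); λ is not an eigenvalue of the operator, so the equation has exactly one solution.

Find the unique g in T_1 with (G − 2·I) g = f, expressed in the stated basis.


g(x) = 2/3 - (28/13)cos x - (49/13)sin x

write g with unknown coordinates in the stated basis and equate coefficients in (G − 2·I) g = f
solving from the highest basis element down gives g = 2/3 - (28/13)cos x - (49/13)sin x
check: G g = 2/3 - (56/13)cos x - (7/13)sin x
so G g − 2·g = -2/3 + 7sin x = f ✓


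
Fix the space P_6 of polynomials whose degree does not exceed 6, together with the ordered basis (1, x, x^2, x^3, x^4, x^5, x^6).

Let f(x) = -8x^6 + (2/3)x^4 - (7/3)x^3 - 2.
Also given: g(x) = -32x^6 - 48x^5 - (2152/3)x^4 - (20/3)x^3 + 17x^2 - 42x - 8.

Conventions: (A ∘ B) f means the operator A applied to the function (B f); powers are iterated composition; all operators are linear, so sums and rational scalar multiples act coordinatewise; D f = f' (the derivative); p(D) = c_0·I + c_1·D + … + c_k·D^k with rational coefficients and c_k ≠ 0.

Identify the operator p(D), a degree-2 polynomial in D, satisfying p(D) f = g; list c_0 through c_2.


c_0 = 4, c_1 = 1, c_2 = 3

D^0 f = -8x^6 + (2/3)x^4 - (7/3)x^3 - 2
D^1 f = -48x^5 + (8/3)x^3 - 7x^2
D^2 f = -240x^4 + 8x^2 - 14x
matching coefficients of g against c_0 f + c_1 Df + … from the top degree down determines the c_i
solution: c_0 = 4, c_1 = 1, c_2 = 3


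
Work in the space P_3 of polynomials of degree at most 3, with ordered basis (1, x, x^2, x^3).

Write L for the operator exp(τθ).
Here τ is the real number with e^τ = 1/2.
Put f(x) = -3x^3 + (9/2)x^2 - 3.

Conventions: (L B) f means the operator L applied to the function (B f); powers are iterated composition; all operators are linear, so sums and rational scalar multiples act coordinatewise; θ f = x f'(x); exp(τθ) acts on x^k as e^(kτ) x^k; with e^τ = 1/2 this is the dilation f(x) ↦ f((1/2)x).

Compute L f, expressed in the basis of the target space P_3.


exp(τθ) x^k = e^(kτ) x^k; with e^τ = 1/2 this sends x^k to (1/2)^k x^k
x^2 ↦ 1/4 x^2
x^3 ↦ 1/8 x^3
applying this coordinatewise to f: exp(τθ) f = -(3/8)x^3 + (9/8)x^2 - 3

the image equals g(x) = -(3/8)x^3 + (9/8)x^2 - 3


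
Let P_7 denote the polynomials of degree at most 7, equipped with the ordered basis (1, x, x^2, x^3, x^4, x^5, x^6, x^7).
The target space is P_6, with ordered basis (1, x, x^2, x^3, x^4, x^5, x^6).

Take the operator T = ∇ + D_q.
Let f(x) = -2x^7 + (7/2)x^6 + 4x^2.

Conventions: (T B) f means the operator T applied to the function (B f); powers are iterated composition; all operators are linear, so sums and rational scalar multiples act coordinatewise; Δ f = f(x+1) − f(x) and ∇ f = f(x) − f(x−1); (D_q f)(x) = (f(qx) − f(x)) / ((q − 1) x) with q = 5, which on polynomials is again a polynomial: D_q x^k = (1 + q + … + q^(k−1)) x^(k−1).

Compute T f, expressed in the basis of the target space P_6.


g(x) = -39076x^6 + 13734x^5 - (245/2)x^4 + 140x^3 - (189/2)x^2 + 67x - 19/2

∇ f = -14x^6 + 63x^5 - (245/2)x^4 + 140x^3 - (189/2)x^2 + 43x - 19/2
D_q f = -39062x^6 + 13671x^5 + 24x
(∇ + D_q) f = -39076x^6 + 13734x^5 - (245/2)x^4 + 140x^3 - (189/2)x^2 + 67x - 19/2


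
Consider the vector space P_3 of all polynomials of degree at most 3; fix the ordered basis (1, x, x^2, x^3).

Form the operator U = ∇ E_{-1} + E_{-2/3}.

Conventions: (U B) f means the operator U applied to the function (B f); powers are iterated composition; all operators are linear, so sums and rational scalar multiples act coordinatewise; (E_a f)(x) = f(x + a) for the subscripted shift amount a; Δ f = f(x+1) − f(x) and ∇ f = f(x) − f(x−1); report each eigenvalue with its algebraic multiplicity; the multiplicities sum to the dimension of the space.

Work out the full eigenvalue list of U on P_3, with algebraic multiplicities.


image of 1: 1
image of x: x + 1/3
image of x^2: x^2 + (2/3)x - 23/9
image of x^3: x^3 + x^2 - (23/3)x + 181/27
the matrix is upper triangular; its diagonal is (1, 1, 1, 1)
for a triangular matrix the eigenvalues are the diagonal entries, with algebraic multiplicity their repetition count

λ = 1 (multiplicity 4)


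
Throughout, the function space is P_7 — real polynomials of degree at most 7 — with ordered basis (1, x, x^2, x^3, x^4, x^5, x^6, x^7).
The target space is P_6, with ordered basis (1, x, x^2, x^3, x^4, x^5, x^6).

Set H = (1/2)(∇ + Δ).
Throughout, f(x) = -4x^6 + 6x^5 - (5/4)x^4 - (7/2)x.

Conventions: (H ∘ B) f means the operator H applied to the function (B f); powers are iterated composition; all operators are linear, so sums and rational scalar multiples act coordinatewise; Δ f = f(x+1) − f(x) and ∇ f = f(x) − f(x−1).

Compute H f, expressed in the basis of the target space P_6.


∇ f = -24x^5 + 90x^4 - 145x^3 + (255/2)x^2 - 59x + 31/4
Δ f = -24x^5 - 30x^4 - 25x^3 - (15/2)x^2 + x - 11/4
(∇ + Δ) f = -48x^5 + 60x^4 - 170x^3 + 120x^2 - 58x + 5
((1/2)(∇ + Δ)) f = -24x^5 + 30x^4 - 85x^3 + 60x^2 - 29x + 5/2

g(x) = -24x^5 + 30x^4 - 85x^3 + 60x^2 - 29x + 5/2


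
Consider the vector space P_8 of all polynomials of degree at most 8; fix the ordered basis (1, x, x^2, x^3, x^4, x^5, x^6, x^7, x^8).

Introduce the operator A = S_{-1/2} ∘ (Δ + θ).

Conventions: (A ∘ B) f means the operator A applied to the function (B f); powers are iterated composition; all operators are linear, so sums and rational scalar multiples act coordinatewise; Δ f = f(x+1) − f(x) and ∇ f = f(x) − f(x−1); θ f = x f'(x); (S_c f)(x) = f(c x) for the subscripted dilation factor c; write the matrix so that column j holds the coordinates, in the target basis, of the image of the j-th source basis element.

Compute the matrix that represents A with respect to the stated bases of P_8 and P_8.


the matrix is [[0, 1, 1, 1, 1, 1, 1, 1, 1]; [0, -1/2, -1, -3/2, -2, -5/2, -3, -7/2, -4]; [0, 0, 1/2, 3/4, 3/2, 5/2, 15/4, 21/4, 7]; [0, 0, 0, -3/8, -1/2, -5/4, -5/2, -35/8, -7]; [0, 0, 0, 0, 1/4, 5/16, 15/16, 35/16, 35/8]; [0, 0, 0, 0, 0, -5/32, -3/16, -21/32, -7/4]; [0, 0, 0, 0, 0, 0, 3/32, 7/64, 7/16]; [0, 0, 0, 0, 0, 0, 0, -7/128, -1/16]; [0, 0, 0, 0, 0, 0, 0, 0, 1/32]] (rows listed top to bottom)

image of 1: 0
image of x: -(1/2)x + 1
image of x^2: (1/2)x^2 - x + 1
image of x^3: -(3/8)x^3 + (3/4)x^2 - (3/2)x + 1
image of x^4: (1/4)x^4 - (1/2)x^3 + (3/2)x^2 - 2x + 1
image of x^5: -(5/32)x^5 + (5/16)x^4 - (5/4)x^3 + (5/2)x^2 - (5/2)x + 1
image of x^6: (3/32)x^6 - (3/16)x^5 + (15/16)x^4 - (5/2)x^3 + (15/4)x^2 - 3x + 1
image of x^7: -(7/128)x^7 + (7/64)x^6 - (21/32)x^5 + (35/16)x^4 - (35/8)x^3 + (21/4)x^2 - (7/2)x + 1
image of x^8: (1/32)x^8 - (1/16)x^7 + (7/16)x^6 - (7/4)x^5 + (35/8)x^4 - 7x^3 + 7x^2 - 4x + 1
each image's coordinates form column j of the matrix


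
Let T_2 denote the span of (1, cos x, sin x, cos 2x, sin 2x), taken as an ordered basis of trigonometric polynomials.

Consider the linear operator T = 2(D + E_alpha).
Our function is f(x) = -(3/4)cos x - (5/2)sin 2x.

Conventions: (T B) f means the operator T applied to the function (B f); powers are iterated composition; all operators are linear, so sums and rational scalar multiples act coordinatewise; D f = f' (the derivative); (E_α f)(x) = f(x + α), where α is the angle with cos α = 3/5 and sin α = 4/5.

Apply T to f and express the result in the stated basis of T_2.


g(x) = -(9/10)cos x + (27/10)sin x - (74/5)cos 2x + (7/5)sin 2x

D f = (3/4)sin x - 5cos 2x
E_alpha f = -(9/20)cos x + (3/5)sin x - (12/5)cos 2x + (7/10)sin 2x
(D + E_alpha) f = -(9/20)cos x + (27/20)sin x - (37/5)cos 2x + (7/10)sin 2x
(2(D + E_alpha)) f = -(9/10)cos x + (27/10)sin x - (74/5)cos 2x + (7/5)sin 2x


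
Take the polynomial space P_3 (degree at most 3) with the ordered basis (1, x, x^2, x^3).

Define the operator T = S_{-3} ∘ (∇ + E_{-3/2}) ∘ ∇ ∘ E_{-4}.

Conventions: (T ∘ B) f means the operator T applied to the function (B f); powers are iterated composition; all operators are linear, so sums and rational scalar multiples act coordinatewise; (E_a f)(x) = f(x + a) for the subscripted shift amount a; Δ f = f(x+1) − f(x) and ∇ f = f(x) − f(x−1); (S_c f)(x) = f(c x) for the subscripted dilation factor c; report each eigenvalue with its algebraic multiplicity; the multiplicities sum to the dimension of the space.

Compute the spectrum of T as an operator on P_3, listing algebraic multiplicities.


image of 1: 0
image of x: 1
image of x^2: -6x - 10
image of x^3: 27x^2 + 90x + 313/4
the matrix is upper triangular; its diagonal is (0, 0, 0, 0)
for a triangular matrix the eigenvalues are the diagonal entries, with algebraic multiplicity their repetition count

λ = 0 (multiplicity 4)


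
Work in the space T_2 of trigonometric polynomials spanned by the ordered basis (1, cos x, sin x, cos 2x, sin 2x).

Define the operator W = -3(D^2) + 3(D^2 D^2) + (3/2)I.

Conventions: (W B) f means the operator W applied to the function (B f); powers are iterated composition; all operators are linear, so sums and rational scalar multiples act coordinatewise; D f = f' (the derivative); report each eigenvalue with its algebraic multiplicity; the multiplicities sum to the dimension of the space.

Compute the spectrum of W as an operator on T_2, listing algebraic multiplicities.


λ = 3/2 (multiplicity 1), λ = 15/2 (multiplicity 2), λ = 123/2 (multiplicity 2)

image of 1: 3/2
image of cos x: (15/2)cos x
image of sin x: (15/2)sin x
image of cos 2x: (123/2)cos 2x
image of sin 2x: (123/2)sin 2x
the matrix is diagonal; its diagonal is (3/2, 15/2, 15/2, 123/2, 123/2)
for a triangular matrix the eigenvalues are the diagonal entries, with algebraic multiplicity their repetition count


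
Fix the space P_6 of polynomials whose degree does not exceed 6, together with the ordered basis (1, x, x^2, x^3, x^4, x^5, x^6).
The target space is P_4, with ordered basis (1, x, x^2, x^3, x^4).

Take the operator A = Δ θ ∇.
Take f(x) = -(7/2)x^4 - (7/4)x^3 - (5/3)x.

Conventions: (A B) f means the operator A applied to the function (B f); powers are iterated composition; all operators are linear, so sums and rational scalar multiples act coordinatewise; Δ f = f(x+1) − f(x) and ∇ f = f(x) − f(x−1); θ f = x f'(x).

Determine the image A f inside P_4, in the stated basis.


g(x) = -126x^2 - 63x - 77/4

∇ f = -14x^3 + (63/4)x^2 - (35/4)x + 1/12
θ ∇ f = -42x^3 + (63/2)x^2 - (35/4)x
Δ θ ∇ f = -126x^2 - 63x - 77/4


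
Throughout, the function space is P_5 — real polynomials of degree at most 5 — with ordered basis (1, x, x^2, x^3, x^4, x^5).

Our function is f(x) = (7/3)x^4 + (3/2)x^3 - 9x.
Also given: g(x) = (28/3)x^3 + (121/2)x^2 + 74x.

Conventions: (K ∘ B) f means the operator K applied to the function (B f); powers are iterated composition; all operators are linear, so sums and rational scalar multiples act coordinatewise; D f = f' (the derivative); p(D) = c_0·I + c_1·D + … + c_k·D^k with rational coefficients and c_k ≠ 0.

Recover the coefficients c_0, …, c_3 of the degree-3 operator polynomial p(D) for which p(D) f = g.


c_0 = 0, c_1 = 1, c_2 = 2, c_3 = 1

D^0 f = (7/3)x^4 + (3/2)x^3 - 9x
D^1 f = (28/3)x^3 + (9/2)x^2 - 9
D^2 f = 28x^2 + 9x
D^3 f = 56x + 9
matching coefficients of g against c_0 f + c_1 Df + … from the top degree down determines the c_i
solution: c_0 = 0, c_1 = 1, c_2 = 2, c_3 = 1
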